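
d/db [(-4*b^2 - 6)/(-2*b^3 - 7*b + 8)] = 2*(4*b*(2*b^3 + 7*b - 8) - (2*b^2 + 3)*(6*b^2 + 7))/(2*b^3 + 7*b - 8)^2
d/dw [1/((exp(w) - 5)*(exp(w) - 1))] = 2*(3 - exp(w))*exp(w)/(exp(4*w) - 12*exp(3*w) + 46*exp(2*w) - 60*exp(w) + 25)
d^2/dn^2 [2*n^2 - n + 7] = 4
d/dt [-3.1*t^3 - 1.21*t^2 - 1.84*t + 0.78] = -9.3*t^2 - 2.42*t - 1.84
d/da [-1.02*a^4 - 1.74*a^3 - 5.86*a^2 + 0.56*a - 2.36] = -4.08*a^3 - 5.22*a^2 - 11.72*a + 0.56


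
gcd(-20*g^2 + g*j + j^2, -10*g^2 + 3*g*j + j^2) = 5*g + j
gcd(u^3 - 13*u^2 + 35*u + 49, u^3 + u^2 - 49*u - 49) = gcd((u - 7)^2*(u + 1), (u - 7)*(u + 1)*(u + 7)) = u^2 - 6*u - 7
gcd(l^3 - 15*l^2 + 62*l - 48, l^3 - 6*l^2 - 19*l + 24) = l^2 - 9*l + 8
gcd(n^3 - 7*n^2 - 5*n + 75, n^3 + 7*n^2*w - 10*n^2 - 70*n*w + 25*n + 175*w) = n^2 - 10*n + 25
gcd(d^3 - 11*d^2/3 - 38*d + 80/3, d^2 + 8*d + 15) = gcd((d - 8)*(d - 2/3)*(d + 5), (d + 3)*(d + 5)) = d + 5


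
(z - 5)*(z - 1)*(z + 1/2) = z^3 - 11*z^2/2 + 2*z + 5/2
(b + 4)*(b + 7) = b^2 + 11*b + 28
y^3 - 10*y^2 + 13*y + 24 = (y - 8)*(y - 3)*(y + 1)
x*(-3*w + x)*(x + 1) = -3*w*x^2 - 3*w*x + x^3 + x^2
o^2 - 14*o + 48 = (o - 8)*(o - 6)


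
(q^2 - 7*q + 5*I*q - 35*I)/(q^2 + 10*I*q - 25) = (q - 7)/(q + 5*I)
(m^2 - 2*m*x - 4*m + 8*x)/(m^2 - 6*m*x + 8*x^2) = (4 - m)/(-m + 4*x)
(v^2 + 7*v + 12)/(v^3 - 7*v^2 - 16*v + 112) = (v + 3)/(v^2 - 11*v + 28)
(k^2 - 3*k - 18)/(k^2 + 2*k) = (k^2 - 3*k - 18)/(k*(k + 2))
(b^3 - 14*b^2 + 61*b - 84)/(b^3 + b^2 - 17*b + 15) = (b^2 - 11*b + 28)/(b^2 + 4*b - 5)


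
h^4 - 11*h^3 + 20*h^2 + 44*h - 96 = (h - 8)*(h - 3)*(h - 2)*(h + 2)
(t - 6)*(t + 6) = t^2 - 36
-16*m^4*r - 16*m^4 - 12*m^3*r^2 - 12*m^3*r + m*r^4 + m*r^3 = (-4*m + r)*(2*m + r)^2*(m*r + m)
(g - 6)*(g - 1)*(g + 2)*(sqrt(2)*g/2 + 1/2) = sqrt(2)*g^4/2 - 5*sqrt(2)*g^3/2 + g^3/2 - 4*sqrt(2)*g^2 - 5*g^2/2 - 4*g + 6*sqrt(2)*g + 6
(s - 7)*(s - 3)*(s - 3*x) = s^3 - 3*s^2*x - 10*s^2 + 30*s*x + 21*s - 63*x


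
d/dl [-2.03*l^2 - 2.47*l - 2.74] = -4.06*l - 2.47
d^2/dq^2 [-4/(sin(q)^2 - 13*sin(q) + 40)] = 4*(4*sin(q)^4 - 39*sin(q)^3 + 3*sin(q)^2 + 598*sin(q) - 258)/(sin(q)^2 - 13*sin(q) + 40)^3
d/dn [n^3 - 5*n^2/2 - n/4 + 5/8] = 3*n^2 - 5*n - 1/4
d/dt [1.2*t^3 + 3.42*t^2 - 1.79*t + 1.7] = 3.6*t^2 + 6.84*t - 1.79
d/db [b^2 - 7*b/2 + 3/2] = 2*b - 7/2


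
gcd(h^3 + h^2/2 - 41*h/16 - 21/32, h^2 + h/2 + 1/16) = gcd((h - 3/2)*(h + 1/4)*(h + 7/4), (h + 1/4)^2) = h + 1/4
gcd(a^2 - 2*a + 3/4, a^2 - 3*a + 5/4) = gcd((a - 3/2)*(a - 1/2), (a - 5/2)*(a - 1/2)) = a - 1/2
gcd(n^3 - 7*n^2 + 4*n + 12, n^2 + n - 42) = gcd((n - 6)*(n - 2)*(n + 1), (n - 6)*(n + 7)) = n - 6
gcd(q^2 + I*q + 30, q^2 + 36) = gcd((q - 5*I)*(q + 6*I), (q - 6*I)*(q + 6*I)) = q + 6*I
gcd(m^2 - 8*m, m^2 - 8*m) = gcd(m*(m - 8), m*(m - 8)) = m^2 - 8*m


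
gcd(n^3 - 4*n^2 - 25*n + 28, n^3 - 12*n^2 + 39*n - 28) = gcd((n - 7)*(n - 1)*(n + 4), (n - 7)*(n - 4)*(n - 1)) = n^2 - 8*n + 7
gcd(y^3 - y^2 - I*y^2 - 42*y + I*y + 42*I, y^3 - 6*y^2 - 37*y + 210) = y^2 - y - 42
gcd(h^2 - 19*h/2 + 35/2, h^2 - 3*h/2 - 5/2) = h - 5/2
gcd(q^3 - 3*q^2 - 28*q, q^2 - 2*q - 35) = q - 7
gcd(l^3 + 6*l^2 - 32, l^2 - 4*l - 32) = l + 4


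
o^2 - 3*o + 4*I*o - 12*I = (o - 3)*(o + 4*I)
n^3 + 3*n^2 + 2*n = n*(n + 1)*(n + 2)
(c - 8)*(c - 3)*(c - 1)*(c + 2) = c^4 - 10*c^3 + 11*c^2 + 46*c - 48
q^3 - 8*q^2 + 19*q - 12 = (q - 4)*(q - 3)*(q - 1)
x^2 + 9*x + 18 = (x + 3)*(x + 6)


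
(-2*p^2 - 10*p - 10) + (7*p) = -2*p^2 - 3*p - 10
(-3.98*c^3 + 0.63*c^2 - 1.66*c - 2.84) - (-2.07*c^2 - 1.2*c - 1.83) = -3.98*c^3 + 2.7*c^2 - 0.46*c - 1.01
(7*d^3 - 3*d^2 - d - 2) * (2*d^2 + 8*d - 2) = 14*d^5 + 50*d^4 - 40*d^3 - 6*d^2 - 14*d + 4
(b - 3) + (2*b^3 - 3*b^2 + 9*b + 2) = 2*b^3 - 3*b^2 + 10*b - 1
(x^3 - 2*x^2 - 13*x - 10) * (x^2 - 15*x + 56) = x^5 - 17*x^4 + 73*x^3 + 73*x^2 - 578*x - 560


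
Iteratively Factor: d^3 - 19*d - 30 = (d + 2)*(d^2 - 2*d - 15) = (d - 5)*(d + 2)*(d + 3)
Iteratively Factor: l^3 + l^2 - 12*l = (l - 3)*(l^2 + 4*l) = l*(l - 3)*(l + 4)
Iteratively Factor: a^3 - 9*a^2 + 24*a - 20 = (a - 5)*(a^2 - 4*a + 4) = (a - 5)*(a - 2)*(a - 2)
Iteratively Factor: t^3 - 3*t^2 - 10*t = (t - 5)*(t^2 + 2*t) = t*(t - 5)*(t + 2)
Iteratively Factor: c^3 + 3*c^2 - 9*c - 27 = (c + 3)*(c^2 - 9) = (c + 3)^2*(c - 3)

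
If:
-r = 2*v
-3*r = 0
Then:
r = 0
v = 0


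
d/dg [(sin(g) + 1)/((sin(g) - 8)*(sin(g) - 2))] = (-2*sin(g) + cos(g)^2 + 25)*cos(g)/((sin(g) - 8)^2*(sin(g) - 2)^2)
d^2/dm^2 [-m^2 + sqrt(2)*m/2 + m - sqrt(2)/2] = -2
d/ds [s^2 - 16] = 2*s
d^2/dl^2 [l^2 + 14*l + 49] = 2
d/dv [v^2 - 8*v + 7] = 2*v - 8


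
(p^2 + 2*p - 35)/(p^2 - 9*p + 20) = (p + 7)/(p - 4)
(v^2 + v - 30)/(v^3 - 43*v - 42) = (v - 5)/(v^2 - 6*v - 7)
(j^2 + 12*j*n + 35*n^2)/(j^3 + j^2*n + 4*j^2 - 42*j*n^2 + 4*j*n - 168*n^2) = (j + 5*n)/(j^2 - 6*j*n + 4*j - 24*n)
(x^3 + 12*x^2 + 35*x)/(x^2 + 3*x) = (x^2 + 12*x + 35)/(x + 3)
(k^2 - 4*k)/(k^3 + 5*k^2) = (k - 4)/(k*(k + 5))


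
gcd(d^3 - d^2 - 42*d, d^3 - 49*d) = d^2 - 7*d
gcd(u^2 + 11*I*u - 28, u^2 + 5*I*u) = 1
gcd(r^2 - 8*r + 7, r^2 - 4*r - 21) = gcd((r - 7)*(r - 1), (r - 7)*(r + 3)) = r - 7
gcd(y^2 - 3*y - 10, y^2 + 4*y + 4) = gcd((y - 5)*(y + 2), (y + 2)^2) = y + 2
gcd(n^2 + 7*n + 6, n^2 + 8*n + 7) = n + 1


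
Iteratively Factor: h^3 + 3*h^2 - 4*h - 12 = (h - 2)*(h^2 + 5*h + 6) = (h - 2)*(h + 2)*(h + 3)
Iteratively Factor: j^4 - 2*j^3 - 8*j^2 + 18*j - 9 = (j - 3)*(j^3 + j^2 - 5*j + 3) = (j - 3)*(j - 1)*(j^2 + 2*j - 3) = (j - 3)*(j - 1)*(j + 3)*(j - 1)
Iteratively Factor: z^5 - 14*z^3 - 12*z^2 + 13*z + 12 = (z + 3)*(z^4 - 3*z^3 - 5*z^2 + 3*z + 4) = (z + 1)*(z + 3)*(z^3 - 4*z^2 - z + 4) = (z + 1)^2*(z + 3)*(z^2 - 5*z + 4) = (z - 4)*(z + 1)^2*(z + 3)*(z - 1)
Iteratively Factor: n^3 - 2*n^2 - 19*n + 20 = (n - 1)*(n^2 - n - 20) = (n - 5)*(n - 1)*(n + 4)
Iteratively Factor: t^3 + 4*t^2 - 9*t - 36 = (t - 3)*(t^2 + 7*t + 12) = (t - 3)*(t + 3)*(t + 4)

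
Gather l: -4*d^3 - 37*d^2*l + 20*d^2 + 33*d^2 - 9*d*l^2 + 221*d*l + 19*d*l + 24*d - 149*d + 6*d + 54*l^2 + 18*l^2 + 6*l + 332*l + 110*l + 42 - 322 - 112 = -4*d^3 + 53*d^2 - 119*d + l^2*(72 - 9*d) + l*(-37*d^2 + 240*d + 448) - 392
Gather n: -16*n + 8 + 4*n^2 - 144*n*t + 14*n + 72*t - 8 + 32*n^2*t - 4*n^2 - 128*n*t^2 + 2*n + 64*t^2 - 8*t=32*n^2*t + n*(-128*t^2 - 144*t) + 64*t^2 + 64*t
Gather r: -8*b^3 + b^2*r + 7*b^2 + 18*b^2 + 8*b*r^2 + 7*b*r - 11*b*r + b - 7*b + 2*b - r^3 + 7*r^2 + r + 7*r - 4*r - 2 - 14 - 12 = -8*b^3 + 25*b^2 - 4*b - r^3 + r^2*(8*b + 7) + r*(b^2 - 4*b + 4) - 28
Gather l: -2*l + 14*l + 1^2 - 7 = 12*l - 6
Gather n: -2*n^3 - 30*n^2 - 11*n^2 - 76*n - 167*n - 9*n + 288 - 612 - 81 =-2*n^3 - 41*n^2 - 252*n - 405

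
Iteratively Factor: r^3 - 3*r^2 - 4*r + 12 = (r + 2)*(r^2 - 5*r + 6) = (r - 2)*(r + 2)*(r - 3)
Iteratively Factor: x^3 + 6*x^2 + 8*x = (x + 2)*(x^2 + 4*x) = (x + 2)*(x + 4)*(x)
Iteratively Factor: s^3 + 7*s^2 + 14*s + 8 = (s + 2)*(s^2 + 5*s + 4) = (s + 2)*(s + 4)*(s + 1)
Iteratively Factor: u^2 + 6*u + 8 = (u + 4)*(u + 2)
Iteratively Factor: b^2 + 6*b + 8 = (b + 2)*(b + 4)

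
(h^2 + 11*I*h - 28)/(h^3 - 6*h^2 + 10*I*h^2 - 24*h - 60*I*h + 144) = (h + 7*I)/(h^2 + 6*h*(-1 + I) - 36*I)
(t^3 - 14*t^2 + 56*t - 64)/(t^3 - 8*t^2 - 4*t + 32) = (t - 4)/(t + 2)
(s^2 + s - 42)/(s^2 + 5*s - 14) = (s - 6)/(s - 2)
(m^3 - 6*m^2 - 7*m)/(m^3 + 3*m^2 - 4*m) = (m^2 - 6*m - 7)/(m^2 + 3*m - 4)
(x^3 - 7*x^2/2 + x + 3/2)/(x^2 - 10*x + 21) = (2*x^2 - x - 1)/(2*(x - 7))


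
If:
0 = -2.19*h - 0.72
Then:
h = -0.33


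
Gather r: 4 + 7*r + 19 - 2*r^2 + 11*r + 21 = -2*r^2 + 18*r + 44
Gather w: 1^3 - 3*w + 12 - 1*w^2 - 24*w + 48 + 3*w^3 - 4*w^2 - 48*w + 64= 3*w^3 - 5*w^2 - 75*w + 125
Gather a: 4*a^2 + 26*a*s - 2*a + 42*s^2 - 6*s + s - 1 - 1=4*a^2 + a*(26*s - 2) + 42*s^2 - 5*s - 2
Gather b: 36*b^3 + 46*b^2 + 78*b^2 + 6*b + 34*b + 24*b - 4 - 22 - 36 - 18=36*b^3 + 124*b^2 + 64*b - 80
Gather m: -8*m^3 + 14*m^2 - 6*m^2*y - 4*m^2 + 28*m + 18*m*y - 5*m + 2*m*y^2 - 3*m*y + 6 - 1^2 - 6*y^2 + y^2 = -8*m^3 + m^2*(10 - 6*y) + m*(2*y^2 + 15*y + 23) - 5*y^2 + 5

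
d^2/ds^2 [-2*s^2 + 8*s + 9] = -4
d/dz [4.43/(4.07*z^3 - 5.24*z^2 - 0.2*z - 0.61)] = (-54.0903*z^2 + 46.4264*z + 0.886)/(-4.07*z^3 + 5.24*z^2 + 0.2*z + 0.61)^2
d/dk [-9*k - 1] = -9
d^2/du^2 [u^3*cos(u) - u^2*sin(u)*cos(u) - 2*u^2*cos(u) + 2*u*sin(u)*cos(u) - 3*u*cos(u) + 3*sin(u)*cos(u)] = -u^3*cos(u) - 6*u^2*sin(u) + 2*u^2*sin(2*u) + 2*u^2*cos(u) + 8*u*sin(u) - 4*sqrt(2)*u*sin(2*u + pi/4) + 9*u*cos(u) + 6*sin(u) - 7*sin(2*u) - 4*cos(u) + 4*cos(2*u)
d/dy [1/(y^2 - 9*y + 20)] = (9 - 2*y)/(y^2 - 9*y + 20)^2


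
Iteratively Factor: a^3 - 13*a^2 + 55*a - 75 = (a - 3)*(a^2 - 10*a + 25) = (a - 5)*(a - 3)*(a - 5)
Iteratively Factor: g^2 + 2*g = (g)*(g + 2)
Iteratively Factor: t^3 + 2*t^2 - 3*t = (t)*(t^2 + 2*t - 3) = t*(t + 3)*(t - 1)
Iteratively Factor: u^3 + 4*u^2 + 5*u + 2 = (u + 1)*(u^2 + 3*u + 2) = (u + 1)*(u + 2)*(u + 1)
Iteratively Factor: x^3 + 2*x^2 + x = (x)*(x^2 + 2*x + 1) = x*(x + 1)*(x + 1)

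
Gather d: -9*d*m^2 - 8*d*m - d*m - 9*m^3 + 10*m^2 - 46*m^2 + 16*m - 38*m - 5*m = d*(-9*m^2 - 9*m) - 9*m^3 - 36*m^2 - 27*m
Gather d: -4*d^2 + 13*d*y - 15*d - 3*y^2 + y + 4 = -4*d^2 + d*(13*y - 15) - 3*y^2 + y + 4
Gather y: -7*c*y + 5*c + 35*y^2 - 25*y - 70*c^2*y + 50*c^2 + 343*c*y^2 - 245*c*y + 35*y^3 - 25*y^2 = 50*c^2 + 5*c + 35*y^3 + y^2*(343*c + 10) + y*(-70*c^2 - 252*c - 25)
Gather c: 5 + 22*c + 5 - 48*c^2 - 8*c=-48*c^2 + 14*c + 10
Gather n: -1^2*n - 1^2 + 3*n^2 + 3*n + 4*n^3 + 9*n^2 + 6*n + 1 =4*n^3 + 12*n^2 + 8*n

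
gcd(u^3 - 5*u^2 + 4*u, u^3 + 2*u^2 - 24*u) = u^2 - 4*u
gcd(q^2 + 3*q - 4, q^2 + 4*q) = q + 4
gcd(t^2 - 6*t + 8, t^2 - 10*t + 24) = t - 4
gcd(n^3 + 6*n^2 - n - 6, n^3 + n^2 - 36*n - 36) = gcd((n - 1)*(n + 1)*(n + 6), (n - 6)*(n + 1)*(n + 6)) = n^2 + 7*n + 6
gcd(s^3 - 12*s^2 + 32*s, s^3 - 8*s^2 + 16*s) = s^2 - 4*s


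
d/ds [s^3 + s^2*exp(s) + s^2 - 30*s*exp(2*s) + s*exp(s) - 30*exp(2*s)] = s^2*exp(s) + 3*s^2 - 60*s*exp(2*s) + 3*s*exp(s) + 2*s - 90*exp(2*s) + exp(s)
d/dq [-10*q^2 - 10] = -20*q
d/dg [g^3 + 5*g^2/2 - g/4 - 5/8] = 3*g^2 + 5*g - 1/4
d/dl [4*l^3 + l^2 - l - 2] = 12*l^2 + 2*l - 1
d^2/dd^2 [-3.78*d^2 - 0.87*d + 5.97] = -7.56000000000000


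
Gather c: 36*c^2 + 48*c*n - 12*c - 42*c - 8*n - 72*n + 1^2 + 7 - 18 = 36*c^2 + c*(48*n - 54) - 80*n - 10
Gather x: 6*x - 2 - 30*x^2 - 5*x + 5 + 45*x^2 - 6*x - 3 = 15*x^2 - 5*x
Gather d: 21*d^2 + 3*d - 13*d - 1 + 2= 21*d^2 - 10*d + 1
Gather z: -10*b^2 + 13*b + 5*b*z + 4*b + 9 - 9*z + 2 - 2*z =-10*b^2 + 17*b + z*(5*b - 11) + 11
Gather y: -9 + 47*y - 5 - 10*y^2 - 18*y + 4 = -10*y^2 + 29*y - 10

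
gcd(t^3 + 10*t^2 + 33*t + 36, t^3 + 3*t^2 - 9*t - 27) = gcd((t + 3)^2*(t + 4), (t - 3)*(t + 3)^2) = t^2 + 6*t + 9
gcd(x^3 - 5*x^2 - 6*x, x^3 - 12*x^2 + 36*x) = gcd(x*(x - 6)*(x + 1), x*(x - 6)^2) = x^2 - 6*x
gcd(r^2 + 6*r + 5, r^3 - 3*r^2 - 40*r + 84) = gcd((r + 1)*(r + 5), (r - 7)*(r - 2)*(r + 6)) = 1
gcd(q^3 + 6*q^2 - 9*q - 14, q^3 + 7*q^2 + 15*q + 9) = q + 1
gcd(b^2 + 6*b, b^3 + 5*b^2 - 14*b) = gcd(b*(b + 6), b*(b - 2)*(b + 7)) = b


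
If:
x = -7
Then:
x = -7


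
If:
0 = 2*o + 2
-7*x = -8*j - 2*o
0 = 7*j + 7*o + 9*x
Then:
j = 67/121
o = -1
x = 42/121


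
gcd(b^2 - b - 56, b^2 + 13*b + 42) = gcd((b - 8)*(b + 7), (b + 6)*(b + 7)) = b + 7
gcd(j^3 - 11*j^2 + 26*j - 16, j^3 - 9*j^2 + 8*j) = j^2 - 9*j + 8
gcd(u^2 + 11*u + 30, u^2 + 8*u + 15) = u + 5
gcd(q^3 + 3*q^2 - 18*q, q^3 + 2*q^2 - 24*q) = q^2 + 6*q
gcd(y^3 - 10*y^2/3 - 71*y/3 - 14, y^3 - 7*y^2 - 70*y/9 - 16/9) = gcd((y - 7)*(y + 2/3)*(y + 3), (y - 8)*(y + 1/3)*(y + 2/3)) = y + 2/3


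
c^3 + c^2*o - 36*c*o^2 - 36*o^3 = (c - 6*o)*(c + o)*(c + 6*o)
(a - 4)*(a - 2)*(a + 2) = a^3 - 4*a^2 - 4*a + 16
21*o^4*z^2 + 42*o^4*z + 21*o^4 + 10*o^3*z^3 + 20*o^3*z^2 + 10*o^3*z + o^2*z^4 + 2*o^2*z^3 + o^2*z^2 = (3*o + z)*(7*o + z)*(o*z + o)^2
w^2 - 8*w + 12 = (w - 6)*(w - 2)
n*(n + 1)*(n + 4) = n^3 + 5*n^2 + 4*n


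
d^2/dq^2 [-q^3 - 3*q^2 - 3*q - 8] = -6*q - 6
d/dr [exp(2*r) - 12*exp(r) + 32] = 2*(exp(r) - 6)*exp(r)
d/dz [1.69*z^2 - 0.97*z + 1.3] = 3.38*z - 0.97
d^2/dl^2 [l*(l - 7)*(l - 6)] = 6*l - 26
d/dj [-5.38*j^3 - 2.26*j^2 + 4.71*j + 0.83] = -16.14*j^2 - 4.52*j + 4.71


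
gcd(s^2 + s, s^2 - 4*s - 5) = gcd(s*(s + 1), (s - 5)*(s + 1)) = s + 1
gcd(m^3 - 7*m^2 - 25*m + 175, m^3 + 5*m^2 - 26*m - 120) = m - 5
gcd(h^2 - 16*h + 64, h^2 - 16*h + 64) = h^2 - 16*h + 64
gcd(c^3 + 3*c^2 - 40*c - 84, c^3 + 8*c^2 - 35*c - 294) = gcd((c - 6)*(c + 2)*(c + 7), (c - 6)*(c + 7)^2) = c^2 + c - 42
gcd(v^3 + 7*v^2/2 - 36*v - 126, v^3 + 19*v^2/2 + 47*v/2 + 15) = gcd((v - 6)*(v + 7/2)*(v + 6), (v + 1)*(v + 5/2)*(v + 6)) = v + 6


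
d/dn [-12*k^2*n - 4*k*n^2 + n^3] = -12*k^2 - 8*k*n + 3*n^2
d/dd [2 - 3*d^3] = -9*d^2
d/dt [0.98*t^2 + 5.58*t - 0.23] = 1.96*t + 5.58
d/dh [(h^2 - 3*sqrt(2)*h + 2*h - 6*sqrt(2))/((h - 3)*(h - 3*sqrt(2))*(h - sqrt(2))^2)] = (-2*h^4 - 3*h^3 + 12*sqrt(2)*h^3 - 24*h^2 + 23*sqrt(2)*h^2 - 114*h - 72*sqrt(2)*h + 90*sqrt(2) + 216)/(h^7 - 9*sqrt(2)*h^6 - 6*h^6 + 69*h^5 + 54*sqrt(2)*h^5 - 360*h^4 - 173*sqrt(2)*h^4 + 672*h^3 + 552*sqrt(2)*h^3 - 864*sqrt(2)*h^2 - 792*h^2 + 216*sqrt(2)*h + 1188*h - 324*sqrt(2))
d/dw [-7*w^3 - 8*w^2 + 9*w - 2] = -21*w^2 - 16*w + 9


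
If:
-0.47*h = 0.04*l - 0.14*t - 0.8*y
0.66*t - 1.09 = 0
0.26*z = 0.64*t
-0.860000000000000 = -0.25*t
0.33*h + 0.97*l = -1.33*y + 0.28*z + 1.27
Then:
No Solution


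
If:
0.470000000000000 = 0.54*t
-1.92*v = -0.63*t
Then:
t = 0.87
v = 0.29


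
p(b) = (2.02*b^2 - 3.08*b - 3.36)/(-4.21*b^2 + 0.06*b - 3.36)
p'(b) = (4.04*b - 3.08)/(-4.21*b^2 + 0.06*b - 3.36) + (8.42*b - 0.06)*(2.02*b^2 - 3.08*b - 3.36)/(-4.21*b^2 + 0.06*b - 3.36)^2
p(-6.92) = -0.56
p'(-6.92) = -0.01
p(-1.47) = -0.44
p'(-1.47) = 0.28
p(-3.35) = -0.58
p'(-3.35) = 0.00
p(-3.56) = -0.58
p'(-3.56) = -0.00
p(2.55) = -0.06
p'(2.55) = -0.19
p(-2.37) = -0.56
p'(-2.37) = 0.05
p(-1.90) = -0.52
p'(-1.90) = 0.13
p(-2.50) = -0.57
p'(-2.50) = 0.04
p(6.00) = -0.33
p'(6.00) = -0.03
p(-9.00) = -0.55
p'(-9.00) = -0.01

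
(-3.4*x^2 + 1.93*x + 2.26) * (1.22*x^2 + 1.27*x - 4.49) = -4.148*x^4 - 1.9634*x^3 + 20.4743*x^2 - 5.7955*x - 10.1474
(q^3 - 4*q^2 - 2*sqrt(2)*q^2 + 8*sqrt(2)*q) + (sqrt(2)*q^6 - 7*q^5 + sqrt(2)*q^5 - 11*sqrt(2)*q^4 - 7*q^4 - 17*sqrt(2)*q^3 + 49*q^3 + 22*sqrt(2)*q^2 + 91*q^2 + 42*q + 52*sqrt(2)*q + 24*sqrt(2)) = sqrt(2)*q^6 - 7*q^5 + sqrt(2)*q^5 - 11*sqrt(2)*q^4 - 7*q^4 - 17*sqrt(2)*q^3 + 50*q^3 + 20*sqrt(2)*q^2 + 87*q^2 + 42*q + 60*sqrt(2)*q + 24*sqrt(2)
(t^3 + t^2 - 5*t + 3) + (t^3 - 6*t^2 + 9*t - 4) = 2*t^3 - 5*t^2 + 4*t - 1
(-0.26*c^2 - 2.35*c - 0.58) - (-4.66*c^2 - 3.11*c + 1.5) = 4.4*c^2 + 0.76*c - 2.08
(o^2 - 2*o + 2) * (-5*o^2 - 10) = -5*o^4 + 10*o^3 - 20*o^2 + 20*o - 20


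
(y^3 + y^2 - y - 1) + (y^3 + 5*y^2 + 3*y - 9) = 2*y^3 + 6*y^2 + 2*y - 10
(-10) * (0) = 0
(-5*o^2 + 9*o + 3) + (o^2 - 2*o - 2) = -4*o^2 + 7*o + 1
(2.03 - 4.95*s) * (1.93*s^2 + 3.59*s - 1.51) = -9.5535*s^3 - 13.8526*s^2 + 14.7622*s - 3.0653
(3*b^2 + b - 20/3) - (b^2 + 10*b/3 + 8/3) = 2*b^2 - 7*b/3 - 28/3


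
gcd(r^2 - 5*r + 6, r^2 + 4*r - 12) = r - 2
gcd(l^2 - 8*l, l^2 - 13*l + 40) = l - 8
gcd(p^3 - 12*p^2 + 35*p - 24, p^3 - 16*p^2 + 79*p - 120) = p^2 - 11*p + 24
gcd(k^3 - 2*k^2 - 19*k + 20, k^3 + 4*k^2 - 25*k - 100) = k^2 - k - 20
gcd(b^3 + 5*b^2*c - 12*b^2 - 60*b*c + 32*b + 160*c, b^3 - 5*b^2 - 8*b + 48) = b - 4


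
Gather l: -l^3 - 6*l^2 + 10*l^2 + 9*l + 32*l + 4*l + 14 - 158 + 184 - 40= -l^3 + 4*l^2 + 45*l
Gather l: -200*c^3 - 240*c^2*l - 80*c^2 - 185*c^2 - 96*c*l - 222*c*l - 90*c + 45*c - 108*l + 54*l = -200*c^3 - 265*c^2 - 45*c + l*(-240*c^2 - 318*c - 54)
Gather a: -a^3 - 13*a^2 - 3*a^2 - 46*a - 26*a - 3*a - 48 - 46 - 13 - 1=-a^3 - 16*a^2 - 75*a - 108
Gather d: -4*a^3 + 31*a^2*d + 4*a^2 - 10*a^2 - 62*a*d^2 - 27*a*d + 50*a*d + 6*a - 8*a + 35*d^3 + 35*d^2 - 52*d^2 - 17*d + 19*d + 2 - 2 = -4*a^3 - 6*a^2 - 2*a + 35*d^3 + d^2*(-62*a - 17) + d*(31*a^2 + 23*a + 2)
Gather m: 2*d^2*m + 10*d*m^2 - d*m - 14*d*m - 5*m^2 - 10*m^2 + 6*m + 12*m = m^2*(10*d - 15) + m*(2*d^2 - 15*d + 18)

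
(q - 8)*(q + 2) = q^2 - 6*q - 16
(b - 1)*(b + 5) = b^2 + 4*b - 5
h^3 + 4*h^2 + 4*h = h*(h + 2)^2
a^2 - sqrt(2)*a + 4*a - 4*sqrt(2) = (a + 4)*(a - sqrt(2))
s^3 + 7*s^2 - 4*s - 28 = (s - 2)*(s + 2)*(s + 7)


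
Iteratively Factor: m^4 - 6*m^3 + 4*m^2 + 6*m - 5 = (m - 1)*(m^3 - 5*m^2 - m + 5) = (m - 1)*(m + 1)*(m^2 - 6*m + 5) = (m - 5)*(m - 1)*(m + 1)*(m - 1)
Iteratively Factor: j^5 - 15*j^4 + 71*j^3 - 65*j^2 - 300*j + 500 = (j - 2)*(j^4 - 13*j^3 + 45*j^2 + 25*j - 250) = (j - 2)*(j + 2)*(j^3 - 15*j^2 + 75*j - 125) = (j - 5)*(j - 2)*(j + 2)*(j^2 - 10*j + 25) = (j - 5)^2*(j - 2)*(j + 2)*(j - 5)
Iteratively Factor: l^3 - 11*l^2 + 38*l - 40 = (l - 4)*(l^2 - 7*l + 10) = (l - 4)*(l - 2)*(l - 5)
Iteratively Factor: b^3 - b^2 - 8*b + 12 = (b - 2)*(b^2 + b - 6) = (b - 2)^2*(b + 3)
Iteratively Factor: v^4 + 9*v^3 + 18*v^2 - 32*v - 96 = (v + 4)*(v^3 + 5*v^2 - 2*v - 24) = (v + 3)*(v + 4)*(v^2 + 2*v - 8) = (v + 3)*(v + 4)^2*(v - 2)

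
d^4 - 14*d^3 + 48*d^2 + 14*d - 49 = (d - 7)^2*(d - 1)*(d + 1)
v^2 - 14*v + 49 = (v - 7)^2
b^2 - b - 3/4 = (b - 3/2)*(b + 1/2)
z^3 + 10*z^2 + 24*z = z*(z + 4)*(z + 6)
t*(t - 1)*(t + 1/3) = t^3 - 2*t^2/3 - t/3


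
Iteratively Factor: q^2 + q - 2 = (q + 2)*(q - 1)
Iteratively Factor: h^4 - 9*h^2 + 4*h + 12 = (h + 3)*(h^3 - 3*h^2 + 4) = (h - 2)*(h + 3)*(h^2 - h - 2) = (h - 2)^2*(h + 3)*(h + 1)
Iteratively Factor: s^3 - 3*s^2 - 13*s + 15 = (s - 1)*(s^2 - 2*s - 15) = (s - 5)*(s - 1)*(s + 3)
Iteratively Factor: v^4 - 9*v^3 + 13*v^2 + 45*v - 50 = (v + 2)*(v^3 - 11*v^2 + 35*v - 25) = (v - 5)*(v + 2)*(v^2 - 6*v + 5) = (v - 5)*(v - 1)*(v + 2)*(v - 5)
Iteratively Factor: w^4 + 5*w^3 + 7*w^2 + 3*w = (w + 3)*(w^3 + 2*w^2 + w) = (w + 1)*(w + 3)*(w^2 + w) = (w + 1)^2*(w + 3)*(w)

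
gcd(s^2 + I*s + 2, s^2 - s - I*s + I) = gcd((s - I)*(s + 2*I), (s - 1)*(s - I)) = s - I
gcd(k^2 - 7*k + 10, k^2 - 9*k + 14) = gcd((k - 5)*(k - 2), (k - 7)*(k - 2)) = k - 2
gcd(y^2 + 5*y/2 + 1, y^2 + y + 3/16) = 1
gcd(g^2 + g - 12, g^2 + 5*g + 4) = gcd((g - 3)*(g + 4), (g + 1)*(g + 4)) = g + 4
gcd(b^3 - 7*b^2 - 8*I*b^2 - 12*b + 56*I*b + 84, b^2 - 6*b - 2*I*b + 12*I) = b - 2*I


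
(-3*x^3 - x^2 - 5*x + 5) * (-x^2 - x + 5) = 3*x^5 + 4*x^4 - 9*x^3 - 5*x^2 - 30*x + 25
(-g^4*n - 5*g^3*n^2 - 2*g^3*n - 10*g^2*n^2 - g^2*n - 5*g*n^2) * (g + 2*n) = -g^5*n - 7*g^4*n^2 - 2*g^4*n - 10*g^3*n^3 - 14*g^3*n^2 - g^3*n - 20*g^2*n^3 - 7*g^2*n^2 - 10*g*n^3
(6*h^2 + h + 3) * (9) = 54*h^2 + 9*h + 27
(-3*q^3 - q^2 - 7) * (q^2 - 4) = -3*q^5 - q^4 + 12*q^3 - 3*q^2 + 28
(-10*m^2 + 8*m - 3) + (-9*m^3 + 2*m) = -9*m^3 - 10*m^2 + 10*m - 3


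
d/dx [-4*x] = -4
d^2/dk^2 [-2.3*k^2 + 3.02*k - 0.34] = -4.60000000000000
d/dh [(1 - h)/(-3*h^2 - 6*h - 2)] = (3*h^2 + 6*h - 6*(h - 1)*(h + 1) + 2)/(3*h^2 + 6*h + 2)^2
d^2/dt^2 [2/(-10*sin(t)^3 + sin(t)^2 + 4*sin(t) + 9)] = 4*((-7*sin(t) + 45*sin(3*t) - 4*cos(2*t))*(-10*sin(t)^3 + sin(t)^2 + 4*sin(t) + 9)/4 + 4*(-15*sin(t)^2 + sin(t) + 2)^2*cos(t)^2)/(-10*sin(t)^3 + sin(t)^2 + 4*sin(t) + 9)^3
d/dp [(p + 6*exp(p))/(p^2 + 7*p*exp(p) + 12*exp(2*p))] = (-(p + 6*exp(p))*(7*p*exp(p) + 2*p + 24*exp(2*p) + 7*exp(p)) + (6*exp(p) + 1)*(p^2 + 7*p*exp(p) + 12*exp(2*p)))/(p^2 + 7*p*exp(p) + 12*exp(2*p))^2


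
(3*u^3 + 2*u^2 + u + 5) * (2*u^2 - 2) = 6*u^5 + 4*u^4 - 4*u^3 + 6*u^2 - 2*u - 10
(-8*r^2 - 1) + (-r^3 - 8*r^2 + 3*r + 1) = -r^3 - 16*r^2 + 3*r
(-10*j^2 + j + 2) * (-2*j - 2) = 20*j^3 + 18*j^2 - 6*j - 4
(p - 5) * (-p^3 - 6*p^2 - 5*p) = -p^4 - p^3 + 25*p^2 + 25*p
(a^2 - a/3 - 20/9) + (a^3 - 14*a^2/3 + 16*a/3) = a^3 - 11*a^2/3 + 5*a - 20/9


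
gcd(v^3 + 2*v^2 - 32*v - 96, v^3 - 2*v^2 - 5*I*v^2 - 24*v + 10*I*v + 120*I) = v^2 - 2*v - 24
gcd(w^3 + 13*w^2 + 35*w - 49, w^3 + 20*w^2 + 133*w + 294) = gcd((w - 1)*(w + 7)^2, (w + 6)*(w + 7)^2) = w^2 + 14*w + 49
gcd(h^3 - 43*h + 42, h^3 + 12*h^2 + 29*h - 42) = h^2 + 6*h - 7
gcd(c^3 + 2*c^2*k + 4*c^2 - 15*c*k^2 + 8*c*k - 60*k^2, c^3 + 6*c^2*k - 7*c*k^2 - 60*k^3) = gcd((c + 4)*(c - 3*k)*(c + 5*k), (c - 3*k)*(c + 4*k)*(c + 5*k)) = c^2 + 2*c*k - 15*k^2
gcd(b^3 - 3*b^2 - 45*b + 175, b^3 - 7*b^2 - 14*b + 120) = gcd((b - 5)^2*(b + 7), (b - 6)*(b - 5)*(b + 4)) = b - 5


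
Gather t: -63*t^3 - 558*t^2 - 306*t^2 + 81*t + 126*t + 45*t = -63*t^3 - 864*t^2 + 252*t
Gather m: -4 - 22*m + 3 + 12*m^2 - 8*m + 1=12*m^2 - 30*m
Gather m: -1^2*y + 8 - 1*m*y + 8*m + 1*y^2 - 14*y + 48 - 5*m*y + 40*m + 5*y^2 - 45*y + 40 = m*(48 - 6*y) + 6*y^2 - 60*y + 96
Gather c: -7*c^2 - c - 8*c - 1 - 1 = -7*c^2 - 9*c - 2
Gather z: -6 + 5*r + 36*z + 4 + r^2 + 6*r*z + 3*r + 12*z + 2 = r^2 + 8*r + z*(6*r + 48)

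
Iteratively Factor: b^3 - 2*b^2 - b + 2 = (b + 1)*(b^2 - 3*b + 2) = (b - 1)*(b + 1)*(b - 2)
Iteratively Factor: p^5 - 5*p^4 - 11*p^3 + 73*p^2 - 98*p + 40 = (p - 1)*(p^4 - 4*p^3 - 15*p^2 + 58*p - 40) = (p - 2)*(p - 1)*(p^3 - 2*p^2 - 19*p + 20) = (p - 2)*(p - 1)^2*(p^2 - p - 20) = (p - 2)*(p - 1)^2*(p + 4)*(p - 5)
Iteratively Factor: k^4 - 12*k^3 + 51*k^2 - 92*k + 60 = (k - 2)*(k^3 - 10*k^2 + 31*k - 30) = (k - 2)^2*(k^2 - 8*k + 15) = (k - 3)*(k - 2)^2*(k - 5)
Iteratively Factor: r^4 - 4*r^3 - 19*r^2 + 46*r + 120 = (r + 2)*(r^3 - 6*r^2 - 7*r + 60) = (r + 2)*(r + 3)*(r^2 - 9*r + 20) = (r - 5)*(r + 2)*(r + 3)*(r - 4)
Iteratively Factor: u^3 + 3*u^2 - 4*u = (u - 1)*(u^2 + 4*u) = (u - 1)*(u + 4)*(u)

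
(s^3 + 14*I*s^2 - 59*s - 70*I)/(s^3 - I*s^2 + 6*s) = (s^2 + 12*I*s - 35)/(s*(s - 3*I))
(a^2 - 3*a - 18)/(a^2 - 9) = (a - 6)/(a - 3)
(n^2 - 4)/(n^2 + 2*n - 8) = (n + 2)/(n + 4)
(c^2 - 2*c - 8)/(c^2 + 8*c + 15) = (c^2 - 2*c - 8)/(c^2 + 8*c + 15)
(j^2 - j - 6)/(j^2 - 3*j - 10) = (j - 3)/(j - 5)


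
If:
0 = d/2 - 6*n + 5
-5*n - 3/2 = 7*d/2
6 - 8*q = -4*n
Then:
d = -68/47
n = 67/94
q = 52/47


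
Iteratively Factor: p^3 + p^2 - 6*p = (p + 3)*(p^2 - 2*p) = (p - 2)*(p + 3)*(p)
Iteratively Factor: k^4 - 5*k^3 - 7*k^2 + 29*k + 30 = (k + 2)*(k^3 - 7*k^2 + 7*k + 15) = (k - 5)*(k + 2)*(k^2 - 2*k - 3) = (k - 5)*(k - 3)*(k + 2)*(k + 1)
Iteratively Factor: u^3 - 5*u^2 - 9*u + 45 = (u + 3)*(u^2 - 8*u + 15) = (u - 5)*(u + 3)*(u - 3)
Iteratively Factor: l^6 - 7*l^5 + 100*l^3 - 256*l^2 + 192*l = (l - 4)*(l^5 - 3*l^4 - 12*l^3 + 52*l^2 - 48*l) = (l - 4)*(l - 2)*(l^4 - l^3 - 14*l^2 + 24*l) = (l - 4)*(l - 3)*(l - 2)*(l^3 + 2*l^2 - 8*l) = (l - 4)*(l - 3)*(l - 2)^2*(l^2 + 4*l) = (l - 4)*(l - 3)*(l - 2)^2*(l + 4)*(l)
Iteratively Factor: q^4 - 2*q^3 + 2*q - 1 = (q - 1)*(q^3 - q^2 - q + 1) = (q - 1)*(q + 1)*(q^2 - 2*q + 1) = (q - 1)^2*(q + 1)*(q - 1)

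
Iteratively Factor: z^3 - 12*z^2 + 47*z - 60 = (z - 3)*(z^2 - 9*z + 20) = (z - 5)*(z - 3)*(z - 4)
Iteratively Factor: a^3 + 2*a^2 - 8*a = (a - 2)*(a^2 + 4*a) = (a - 2)*(a + 4)*(a)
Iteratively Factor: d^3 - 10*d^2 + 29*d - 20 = (d - 1)*(d^2 - 9*d + 20) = (d - 5)*(d - 1)*(d - 4)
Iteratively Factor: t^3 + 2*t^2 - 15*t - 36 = (t - 4)*(t^2 + 6*t + 9) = (t - 4)*(t + 3)*(t + 3)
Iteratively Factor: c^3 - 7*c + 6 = (c - 2)*(c^2 + 2*c - 3) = (c - 2)*(c + 3)*(c - 1)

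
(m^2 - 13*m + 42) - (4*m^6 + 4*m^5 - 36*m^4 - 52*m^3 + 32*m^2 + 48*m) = -4*m^6 - 4*m^5 + 36*m^4 + 52*m^3 - 31*m^2 - 61*m + 42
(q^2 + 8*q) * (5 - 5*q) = -5*q^3 - 35*q^2 + 40*q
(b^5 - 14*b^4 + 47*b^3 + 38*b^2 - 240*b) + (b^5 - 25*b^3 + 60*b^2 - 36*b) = 2*b^5 - 14*b^4 + 22*b^3 + 98*b^2 - 276*b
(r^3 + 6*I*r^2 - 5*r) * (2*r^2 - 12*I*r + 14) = 2*r^5 + 76*r^3 + 144*I*r^2 - 70*r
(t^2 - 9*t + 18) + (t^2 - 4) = 2*t^2 - 9*t + 14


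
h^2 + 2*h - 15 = (h - 3)*(h + 5)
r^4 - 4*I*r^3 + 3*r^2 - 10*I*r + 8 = (r - 4*I)*(r - 2*I)*(r + I)^2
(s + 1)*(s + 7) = s^2 + 8*s + 7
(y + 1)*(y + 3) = y^2 + 4*y + 3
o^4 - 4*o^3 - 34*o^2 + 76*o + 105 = (o - 7)*(o - 3)*(o + 1)*(o + 5)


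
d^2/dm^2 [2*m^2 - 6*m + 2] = 4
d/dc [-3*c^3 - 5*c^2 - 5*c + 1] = -9*c^2 - 10*c - 5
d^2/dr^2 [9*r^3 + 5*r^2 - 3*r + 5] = 54*r + 10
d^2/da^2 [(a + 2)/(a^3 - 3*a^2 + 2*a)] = 2*(3*a^5 + 3*a^4 - 41*a^3 + 66*a^2 - 36*a + 8)/(a^3*(a^6 - 9*a^5 + 33*a^4 - 63*a^3 + 66*a^2 - 36*a + 8))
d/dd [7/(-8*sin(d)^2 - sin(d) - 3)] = 7*(16*sin(d) + 1)*cos(d)/(8*sin(d)^2 + sin(d) + 3)^2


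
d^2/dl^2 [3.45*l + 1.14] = 0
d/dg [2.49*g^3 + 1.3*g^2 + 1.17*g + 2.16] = 7.47*g^2 + 2.6*g + 1.17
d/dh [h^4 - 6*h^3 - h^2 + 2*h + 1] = 4*h^3 - 18*h^2 - 2*h + 2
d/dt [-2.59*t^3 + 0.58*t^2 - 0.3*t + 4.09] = -7.77*t^2 + 1.16*t - 0.3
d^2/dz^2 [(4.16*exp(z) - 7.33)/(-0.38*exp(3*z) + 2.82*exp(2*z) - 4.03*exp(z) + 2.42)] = (-2.402816*exp(6*z) + 22.899636*exp(5*z) - 94.002596*exp(4*z) + 158.605988*exp(3*z) - 18.9045179999998*exp(2*z) - 121.616427*exp(z) + 47.123934)*exp(z)/(0.054872*exp(9*z) - 1.221624*exp(8*z) + 10.811532*exp(7*z) - 49.3854*exp(6*z) + 130.218774*exp(5*z) - 217.368366*exp(4*z) + 237.141115*exp(3*z) - 167.454078*exp(2*z) + 70.803876*exp(z) - 14.172488)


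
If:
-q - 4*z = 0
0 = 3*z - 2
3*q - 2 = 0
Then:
No Solution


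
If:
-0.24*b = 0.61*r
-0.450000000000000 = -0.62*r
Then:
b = -1.84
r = 0.73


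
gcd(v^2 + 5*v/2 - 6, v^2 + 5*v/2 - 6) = v^2 + 5*v/2 - 6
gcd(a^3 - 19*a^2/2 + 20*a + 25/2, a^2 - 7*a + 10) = a - 5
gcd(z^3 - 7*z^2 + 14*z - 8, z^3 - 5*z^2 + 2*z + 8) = z^2 - 6*z + 8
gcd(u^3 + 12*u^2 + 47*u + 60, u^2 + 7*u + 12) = u^2 + 7*u + 12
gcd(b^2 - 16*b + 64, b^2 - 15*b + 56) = b - 8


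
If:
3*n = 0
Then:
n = 0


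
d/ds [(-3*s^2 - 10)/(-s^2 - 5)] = 10*s/(s^2 + 5)^2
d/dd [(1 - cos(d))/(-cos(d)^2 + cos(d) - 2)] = (cos(d)^2 - 2*cos(d) - 1)*sin(d)/(sin(d)^2 + cos(d) - 3)^2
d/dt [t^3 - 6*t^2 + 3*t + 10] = 3*t^2 - 12*t + 3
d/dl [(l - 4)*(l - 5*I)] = 2*l - 4 - 5*I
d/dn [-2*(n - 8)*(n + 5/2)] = 11 - 4*n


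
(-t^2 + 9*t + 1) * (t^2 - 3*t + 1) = -t^4 + 12*t^3 - 27*t^2 + 6*t + 1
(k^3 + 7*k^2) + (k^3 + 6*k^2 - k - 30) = 2*k^3 + 13*k^2 - k - 30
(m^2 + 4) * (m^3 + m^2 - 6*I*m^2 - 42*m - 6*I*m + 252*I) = m^5 + m^4 - 6*I*m^4 - 38*m^3 - 6*I*m^3 + 4*m^2 + 228*I*m^2 - 168*m - 24*I*m + 1008*I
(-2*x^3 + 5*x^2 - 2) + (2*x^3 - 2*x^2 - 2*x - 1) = 3*x^2 - 2*x - 3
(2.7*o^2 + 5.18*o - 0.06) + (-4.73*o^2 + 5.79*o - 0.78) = -2.03*o^2 + 10.97*o - 0.84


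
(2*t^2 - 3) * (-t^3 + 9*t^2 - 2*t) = -2*t^5 + 18*t^4 - t^3 - 27*t^2 + 6*t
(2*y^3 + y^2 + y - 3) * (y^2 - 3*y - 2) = 2*y^5 - 5*y^4 - 6*y^3 - 8*y^2 + 7*y + 6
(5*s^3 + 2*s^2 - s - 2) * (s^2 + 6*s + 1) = 5*s^5 + 32*s^4 + 16*s^3 - 6*s^2 - 13*s - 2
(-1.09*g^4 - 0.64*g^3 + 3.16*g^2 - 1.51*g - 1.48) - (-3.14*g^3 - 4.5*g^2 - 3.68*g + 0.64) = -1.09*g^4 + 2.5*g^3 + 7.66*g^2 + 2.17*g - 2.12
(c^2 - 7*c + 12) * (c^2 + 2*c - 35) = c^4 - 5*c^3 - 37*c^2 + 269*c - 420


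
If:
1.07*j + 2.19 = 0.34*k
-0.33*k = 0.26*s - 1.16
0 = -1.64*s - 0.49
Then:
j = -0.85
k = 3.75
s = -0.30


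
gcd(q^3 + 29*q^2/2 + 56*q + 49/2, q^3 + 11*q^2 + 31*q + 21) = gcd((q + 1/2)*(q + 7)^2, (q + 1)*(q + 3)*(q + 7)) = q + 7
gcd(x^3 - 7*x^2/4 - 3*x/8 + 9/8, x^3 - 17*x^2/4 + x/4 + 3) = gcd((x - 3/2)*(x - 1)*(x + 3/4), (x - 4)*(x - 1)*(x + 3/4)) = x^2 - x/4 - 3/4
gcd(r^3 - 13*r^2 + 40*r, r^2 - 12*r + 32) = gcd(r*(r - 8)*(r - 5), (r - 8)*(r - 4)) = r - 8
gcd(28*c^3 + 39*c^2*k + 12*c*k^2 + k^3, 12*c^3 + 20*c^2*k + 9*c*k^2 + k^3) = c + k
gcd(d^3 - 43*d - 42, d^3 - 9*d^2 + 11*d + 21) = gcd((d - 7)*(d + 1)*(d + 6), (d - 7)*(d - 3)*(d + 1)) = d^2 - 6*d - 7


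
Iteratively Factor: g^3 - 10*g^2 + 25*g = (g - 5)*(g^2 - 5*g) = g*(g - 5)*(g - 5)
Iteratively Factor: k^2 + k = (k + 1)*(k)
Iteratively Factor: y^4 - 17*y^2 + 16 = (y - 4)*(y^3 + 4*y^2 - y - 4) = (y - 4)*(y + 4)*(y^2 - 1) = (y - 4)*(y + 1)*(y + 4)*(y - 1)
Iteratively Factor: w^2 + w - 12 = (w + 4)*(w - 3)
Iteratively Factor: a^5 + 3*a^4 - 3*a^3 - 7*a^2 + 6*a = (a + 2)*(a^4 + a^3 - 5*a^2 + 3*a) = (a - 1)*(a + 2)*(a^3 + 2*a^2 - 3*a) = (a - 1)*(a + 2)*(a + 3)*(a^2 - a) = (a - 1)^2*(a + 2)*(a + 3)*(a)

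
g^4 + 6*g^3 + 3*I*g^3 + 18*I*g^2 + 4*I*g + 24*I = (g + 6)*(g - I)*(g + 2*I)^2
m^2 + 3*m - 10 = (m - 2)*(m + 5)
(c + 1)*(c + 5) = c^2 + 6*c + 5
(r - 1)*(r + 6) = r^2 + 5*r - 6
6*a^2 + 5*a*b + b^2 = (2*a + b)*(3*a + b)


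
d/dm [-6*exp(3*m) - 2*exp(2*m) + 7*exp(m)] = (-18*exp(2*m) - 4*exp(m) + 7)*exp(m)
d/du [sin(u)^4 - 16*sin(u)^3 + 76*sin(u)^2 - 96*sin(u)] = 4*(sin(u)^3 - 12*sin(u)^2 + 38*sin(u) - 24)*cos(u)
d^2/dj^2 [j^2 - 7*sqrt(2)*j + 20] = 2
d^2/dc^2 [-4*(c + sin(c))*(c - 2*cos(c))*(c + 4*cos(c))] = 4*c^2*sin(c) + 8*c^2*cos(c) + 32*c*sin(c) + 16*c*sin(2*c) - 16*c*cos(c) - 64*c*cos(2*c) - 24*c - 64*sin(2*c) - 72*sin(3*c) - 16*sqrt(2)*sin(c + pi/4) - 16*cos(2*c)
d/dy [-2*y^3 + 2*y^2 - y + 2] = -6*y^2 + 4*y - 1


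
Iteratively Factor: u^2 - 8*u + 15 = (u - 3)*(u - 5)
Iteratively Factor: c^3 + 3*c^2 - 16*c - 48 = (c - 4)*(c^2 + 7*c + 12) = (c - 4)*(c + 3)*(c + 4)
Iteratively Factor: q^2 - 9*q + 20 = (q - 4)*(q - 5)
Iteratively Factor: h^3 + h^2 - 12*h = (h - 3)*(h^2 + 4*h) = h*(h - 3)*(h + 4)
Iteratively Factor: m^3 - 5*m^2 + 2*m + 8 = (m - 4)*(m^2 - m - 2) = (m - 4)*(m - 2)*(m + 1)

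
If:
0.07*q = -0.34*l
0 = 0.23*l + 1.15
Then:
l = -5.00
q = 24.29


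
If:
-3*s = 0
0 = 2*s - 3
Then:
No Solution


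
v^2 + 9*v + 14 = (v + 2)*(v + 7)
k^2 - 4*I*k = k*(k - 4*I)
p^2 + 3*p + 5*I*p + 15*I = (p + 3)*(p + 5*I)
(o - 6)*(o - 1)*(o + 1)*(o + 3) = o^4 - 3*o^3 - 19*o^2 + 3*o + 18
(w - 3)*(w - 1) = w^2 - 4*w + 3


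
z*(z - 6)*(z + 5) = z^3 - z^2 - 30*z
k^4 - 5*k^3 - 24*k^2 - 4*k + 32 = (k - 8)*(k - 1)*(k + 2)^2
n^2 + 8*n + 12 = (n + 2)*(n + 6)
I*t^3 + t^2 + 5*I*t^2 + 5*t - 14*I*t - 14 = (t - 2)*(t + 7)*(I*t + 1)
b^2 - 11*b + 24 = (b - 8)*(b - 3)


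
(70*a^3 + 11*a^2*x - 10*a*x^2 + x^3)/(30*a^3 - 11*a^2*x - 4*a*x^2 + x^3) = (-14*a^2 - 5*a*x + x^2)/(-6*a^2 + a*x + x^2)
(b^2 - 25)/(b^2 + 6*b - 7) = (b^2 - 25)/(b^2 + 6*b - 7)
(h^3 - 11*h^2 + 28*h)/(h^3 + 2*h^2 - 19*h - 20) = h*(h - 7)/(h^2 + 6*h + 5)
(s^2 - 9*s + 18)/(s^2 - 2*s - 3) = (s - 6)/(s + 1)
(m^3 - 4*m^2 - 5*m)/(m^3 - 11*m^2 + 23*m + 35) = m/(m - 7)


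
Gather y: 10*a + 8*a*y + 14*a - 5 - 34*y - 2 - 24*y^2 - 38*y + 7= 24*a - 24*y^2 + y*(8*a - 72)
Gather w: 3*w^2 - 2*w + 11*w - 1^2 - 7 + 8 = 3*w^2 + 9*w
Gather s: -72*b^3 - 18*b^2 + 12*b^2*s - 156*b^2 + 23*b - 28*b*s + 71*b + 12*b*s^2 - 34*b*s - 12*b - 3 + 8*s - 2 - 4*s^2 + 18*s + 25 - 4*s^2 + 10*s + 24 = -72*b^3 - 174*b^2 + 82*b + s^2*(12*b - 8) + s*(12*b^2 - 62*b + 36) + 44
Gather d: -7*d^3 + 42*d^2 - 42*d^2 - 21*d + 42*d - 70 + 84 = -7*d^3 + 21*d + 14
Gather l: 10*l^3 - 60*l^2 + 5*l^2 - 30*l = 10*l^3 - 55*l^2 - 30*l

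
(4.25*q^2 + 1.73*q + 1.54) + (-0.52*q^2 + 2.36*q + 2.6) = 3.73*q^2 + 4.09*q + 4.14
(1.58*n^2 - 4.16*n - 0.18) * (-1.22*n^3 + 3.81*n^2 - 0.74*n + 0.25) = -1.9276*n^5 + 11.095*n^4 - 16.7992*n^3 + 2.7876*n^2 - 0.9068*n - 0.045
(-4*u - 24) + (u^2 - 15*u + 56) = u^2 - 19*u + 32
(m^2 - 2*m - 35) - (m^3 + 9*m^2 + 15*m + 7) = -m^3 - 8*m^2 - 17*m - 42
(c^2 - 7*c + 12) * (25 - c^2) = -c^4 + 7*c^3 + 13*c^2 - 175*c + 300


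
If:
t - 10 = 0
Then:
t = 10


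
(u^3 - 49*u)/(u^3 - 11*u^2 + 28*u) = (u + 7)/(u - 4)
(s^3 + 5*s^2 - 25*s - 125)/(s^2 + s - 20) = (s^2 - 25)/(s - 4)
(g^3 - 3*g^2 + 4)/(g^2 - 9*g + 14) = (g^2 - g - 2)/(g - 7)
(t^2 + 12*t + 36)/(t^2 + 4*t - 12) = (t + 6)/(t - 2)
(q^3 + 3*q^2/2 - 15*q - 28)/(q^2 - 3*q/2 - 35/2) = (q^2 - 2*q - 8)/(q - 5)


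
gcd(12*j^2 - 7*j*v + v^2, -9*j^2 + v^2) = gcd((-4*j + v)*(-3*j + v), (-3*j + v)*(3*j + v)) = -3*j + v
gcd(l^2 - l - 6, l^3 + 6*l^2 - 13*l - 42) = l^2 - l - 6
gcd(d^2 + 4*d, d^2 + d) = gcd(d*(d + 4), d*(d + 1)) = d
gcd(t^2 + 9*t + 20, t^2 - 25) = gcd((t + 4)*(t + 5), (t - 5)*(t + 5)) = t + 5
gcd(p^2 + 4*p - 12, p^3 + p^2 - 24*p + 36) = p^2 + 4*p - 12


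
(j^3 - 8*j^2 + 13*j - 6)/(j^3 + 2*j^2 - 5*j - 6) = (j^3 - 8*j^2 + 13*j - 6)/(j^3 + 2*j^2 - 5*j - 6)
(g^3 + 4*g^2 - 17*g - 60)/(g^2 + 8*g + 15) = g - 4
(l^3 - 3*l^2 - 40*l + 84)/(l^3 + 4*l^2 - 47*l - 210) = (l - 2)/(l + 5)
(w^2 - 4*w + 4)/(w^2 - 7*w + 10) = (w - 2)/(w - 5)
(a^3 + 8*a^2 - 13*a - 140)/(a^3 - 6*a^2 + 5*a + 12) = (a^2 + 12*a + 35)/(a^2 - 2*a - 3)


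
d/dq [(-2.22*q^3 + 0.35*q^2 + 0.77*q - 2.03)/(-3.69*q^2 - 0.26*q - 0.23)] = (8.1918*q^4 + 1.1544*q^3 + 4.2821*q^2 - 15.1424*q - 0.7049)/(13.6161*q^4 + 1.9188*q^3 + 1.765*q^2 + 0.1196*q + 0.0529)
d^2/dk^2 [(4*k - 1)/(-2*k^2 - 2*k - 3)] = 4*(-2*(2*k + 1)^2*(4*k - 1) + 3*(4*k + 1)*(2*k^2 + 2*k + 3))/(2*k^2 + 2*k + 3)^3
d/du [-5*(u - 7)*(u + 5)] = 10 - 10*u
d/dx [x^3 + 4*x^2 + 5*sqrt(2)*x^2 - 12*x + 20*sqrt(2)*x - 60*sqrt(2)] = 3*x^2 + 8*x + 10*sqrt(2)*x - 12 + 20*sqrt(2)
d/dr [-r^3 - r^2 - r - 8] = -3*r^2 - 2*r - 1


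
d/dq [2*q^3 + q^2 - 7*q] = 6*q^2 + 2*q - 7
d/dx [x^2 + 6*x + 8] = 2*x + 6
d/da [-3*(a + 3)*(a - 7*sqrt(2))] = -6*a - 9 + 21*sqrt(2)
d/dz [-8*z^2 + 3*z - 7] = 3 - 16*z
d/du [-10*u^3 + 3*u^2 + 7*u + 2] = -30*u^2 + 6*u + 7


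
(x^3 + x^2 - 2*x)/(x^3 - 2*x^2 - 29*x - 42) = x*(x - 1)/(x^2 - 4*x - 21)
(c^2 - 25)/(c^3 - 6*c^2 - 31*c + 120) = (c - 5)/(c^2 - 11*c + 24)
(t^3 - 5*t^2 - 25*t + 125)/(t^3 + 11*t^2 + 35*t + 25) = (t^2 - 10*t + 25)/(t^2 + 6*t + 5)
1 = 1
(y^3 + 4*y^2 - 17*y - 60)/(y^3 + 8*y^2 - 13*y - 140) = (y + 3)/(y + 7)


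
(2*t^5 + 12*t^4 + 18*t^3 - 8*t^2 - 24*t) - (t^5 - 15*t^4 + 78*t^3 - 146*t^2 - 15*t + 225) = t^5 + 27*t^4 - 60*t^3 + 138*t^2 - 9*t - 225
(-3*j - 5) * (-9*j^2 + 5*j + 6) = 27*j^3 + 30*j^2 - 43*j - 30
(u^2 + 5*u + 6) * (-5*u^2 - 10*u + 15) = -5*u^4 - 35*u^3 - 65*u^2 + 15*u + 90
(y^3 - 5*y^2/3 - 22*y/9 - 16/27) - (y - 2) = y^3 - 5*y^2/3 - 31*y/9 + 38/27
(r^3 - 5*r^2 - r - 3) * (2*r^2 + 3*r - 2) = 2*r^5 - 7*r^4 - 19*r^3 + r^2 - 7*r + 6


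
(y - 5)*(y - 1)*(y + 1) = y^3 - 5*y^2 - y + 5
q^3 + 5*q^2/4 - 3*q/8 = q*(q - 1/4)*(q + 3/2)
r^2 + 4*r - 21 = (r - 3)*(r + 7)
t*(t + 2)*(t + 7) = t^3 + 9*t^2 + 14*t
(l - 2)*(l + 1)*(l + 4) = l^3 + 3*l^2 - 6*l - 8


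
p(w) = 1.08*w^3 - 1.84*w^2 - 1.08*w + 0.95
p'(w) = 3.24*w^2 - 3.68*w - 1.08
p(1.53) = -1.14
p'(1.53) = 0.87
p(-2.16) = -16.19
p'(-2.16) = 21.99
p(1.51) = -1.16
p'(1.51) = 0.75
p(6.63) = 227.66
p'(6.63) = 116.94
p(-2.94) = -39.22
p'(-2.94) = 37.74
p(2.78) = 6.93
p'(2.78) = 13.73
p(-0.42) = 1.00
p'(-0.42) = 1.04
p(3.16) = 13.24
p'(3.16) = 19.64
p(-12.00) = -2117.29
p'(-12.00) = 509.64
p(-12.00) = -2117.29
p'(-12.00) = 509.64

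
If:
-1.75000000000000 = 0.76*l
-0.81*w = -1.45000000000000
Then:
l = -2.30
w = 1.79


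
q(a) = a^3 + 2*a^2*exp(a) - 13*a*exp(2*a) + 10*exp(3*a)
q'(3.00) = 207010.06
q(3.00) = 65685.66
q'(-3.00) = 27.46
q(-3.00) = -26.01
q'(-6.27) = 118.04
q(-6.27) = -246.34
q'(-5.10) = 78.23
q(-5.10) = -132.33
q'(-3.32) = 33.48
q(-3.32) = -35.74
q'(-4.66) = 65.39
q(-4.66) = -100.78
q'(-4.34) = 56.79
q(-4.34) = -81.25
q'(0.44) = 57.30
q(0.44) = 24.33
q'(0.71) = 131.63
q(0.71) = 48.37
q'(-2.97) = 26.93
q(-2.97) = -25.19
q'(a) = 2*a^2*exp(a) + 3*a^2 - 26*a*exp(2*a) + 4*a*exp(a) + 30*exp(3*a) - 13*exp(2*a)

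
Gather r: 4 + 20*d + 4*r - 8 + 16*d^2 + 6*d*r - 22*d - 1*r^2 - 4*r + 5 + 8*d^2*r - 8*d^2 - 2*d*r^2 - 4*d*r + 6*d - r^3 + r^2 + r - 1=8*d^2 - 2*d*r^2 + 4*d - r^3 + r*(8*d^2 + 2*d + 1)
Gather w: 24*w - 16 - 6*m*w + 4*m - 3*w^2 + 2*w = 4*m - 3*w^2 + w*(26 - 6*m) - 16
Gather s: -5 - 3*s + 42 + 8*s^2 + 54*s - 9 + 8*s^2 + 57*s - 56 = 16*s^2 + 108*s - 28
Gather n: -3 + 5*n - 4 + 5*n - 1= 10*n - 8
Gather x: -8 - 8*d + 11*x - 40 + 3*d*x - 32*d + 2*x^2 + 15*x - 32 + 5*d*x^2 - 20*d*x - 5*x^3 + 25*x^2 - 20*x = -40*d - 5*x^3 + x^2*(5*d + 27) + x*(6 - 17*d) - 80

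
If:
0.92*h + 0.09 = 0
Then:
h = -0.10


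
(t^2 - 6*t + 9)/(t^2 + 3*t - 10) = (t^2 - 6*t + 9)/(t^2 + 3*t - 10)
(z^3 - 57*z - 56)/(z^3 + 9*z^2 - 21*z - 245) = (z^2 - 7*z - 8)/(z^2 + 2*z - 35)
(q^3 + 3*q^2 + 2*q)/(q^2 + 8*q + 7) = q*(q + 2)/(q + 7)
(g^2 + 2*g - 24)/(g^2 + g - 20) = (g + 6)/(g + 5)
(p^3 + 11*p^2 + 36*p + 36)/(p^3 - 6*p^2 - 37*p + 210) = (p^2 + 5*p + 6)/(p^2 - 12*p + 35)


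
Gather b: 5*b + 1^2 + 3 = 5*b + 4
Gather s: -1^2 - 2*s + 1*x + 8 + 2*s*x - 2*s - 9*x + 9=s*(2*x - 4) - 8*x + 16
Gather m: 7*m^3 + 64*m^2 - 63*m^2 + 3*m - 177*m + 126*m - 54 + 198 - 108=7*m^3 + m^2 - 48*m + 36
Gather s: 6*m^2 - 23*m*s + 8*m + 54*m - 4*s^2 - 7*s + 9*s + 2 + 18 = 6*m^2 + 62*m - 4*s^2 + s*(2 - 23*m) + 20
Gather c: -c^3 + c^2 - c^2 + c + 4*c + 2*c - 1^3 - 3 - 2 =-c^3 + 7*c - 6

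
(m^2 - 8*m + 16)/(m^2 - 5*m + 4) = (m - 4)/(m - 1)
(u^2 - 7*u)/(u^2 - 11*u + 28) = u/(u - 4)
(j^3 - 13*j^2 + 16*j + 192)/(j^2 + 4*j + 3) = (j^2 - 16*j + 64)/(j + 1)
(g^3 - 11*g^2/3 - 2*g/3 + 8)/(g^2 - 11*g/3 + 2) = (3*g^2 - 2*g - 8)/(3*g - 2)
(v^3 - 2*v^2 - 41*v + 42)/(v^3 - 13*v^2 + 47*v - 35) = (v + 6)/(v - 5)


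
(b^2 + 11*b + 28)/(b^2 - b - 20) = (b + 7)/(b - 5)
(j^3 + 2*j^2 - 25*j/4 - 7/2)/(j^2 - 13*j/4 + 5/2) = (4*j^2 + 16*j + 7)/(4*j - 5)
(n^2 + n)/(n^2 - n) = (n + 1)/(n - 1)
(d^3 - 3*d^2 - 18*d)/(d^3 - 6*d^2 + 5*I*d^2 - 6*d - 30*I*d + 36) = d*(d + 3)/(d^2 + 5*I*d - 6)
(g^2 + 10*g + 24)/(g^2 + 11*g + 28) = (g + 6)/(g + 7)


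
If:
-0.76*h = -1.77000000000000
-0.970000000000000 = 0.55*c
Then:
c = -1.76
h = 2.33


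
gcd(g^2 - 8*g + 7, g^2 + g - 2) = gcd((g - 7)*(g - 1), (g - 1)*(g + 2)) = g - 1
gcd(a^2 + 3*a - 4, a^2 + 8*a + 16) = a + 4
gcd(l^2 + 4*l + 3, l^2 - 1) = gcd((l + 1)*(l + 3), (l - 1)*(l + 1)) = l + 1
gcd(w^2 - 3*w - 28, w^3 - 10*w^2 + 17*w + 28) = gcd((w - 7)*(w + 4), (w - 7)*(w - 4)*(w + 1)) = w - 7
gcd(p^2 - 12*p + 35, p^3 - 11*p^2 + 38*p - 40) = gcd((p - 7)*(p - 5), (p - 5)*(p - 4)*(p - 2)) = p - 5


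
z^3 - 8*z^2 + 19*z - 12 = (z - 4)*(z - 3)*(z - 1)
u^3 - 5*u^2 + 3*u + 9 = (u - 3)^2*(u + 1)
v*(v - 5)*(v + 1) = v^3 - 4*v^2 - 5*v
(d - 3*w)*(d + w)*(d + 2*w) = d^3 - 7*d*w^2 - 6*w^3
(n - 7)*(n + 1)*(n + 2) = n^3 - 4*n^2 - 19*n - 14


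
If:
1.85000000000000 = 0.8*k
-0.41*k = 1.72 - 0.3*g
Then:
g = 8.89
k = 2.31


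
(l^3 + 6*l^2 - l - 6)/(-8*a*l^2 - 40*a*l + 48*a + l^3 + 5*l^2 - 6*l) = (-l - 1)/(8*a - l)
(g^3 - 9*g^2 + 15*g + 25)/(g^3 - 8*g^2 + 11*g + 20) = (g - 5)/(g - 4)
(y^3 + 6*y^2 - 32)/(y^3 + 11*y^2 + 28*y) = (y^2 + 2*y - 8)/(y*(y + 7))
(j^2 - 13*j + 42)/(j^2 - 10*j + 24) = (j - 7)/(j - 4)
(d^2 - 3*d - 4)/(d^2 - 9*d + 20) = (d + 1)/(d - 5)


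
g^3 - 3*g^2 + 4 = (g - 2)^2*(g + 1)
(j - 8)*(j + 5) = j^2 - 3*j - 40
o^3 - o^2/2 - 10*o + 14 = (o - 2)^2*(o + 7/2)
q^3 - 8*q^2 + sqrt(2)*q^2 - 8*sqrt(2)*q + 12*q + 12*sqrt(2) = (q - 6)*(q - 2)*(q + sqrt(2))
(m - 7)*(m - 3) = m^2 - 10*m + 21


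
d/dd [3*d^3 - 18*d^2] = 9*d*(d - 4)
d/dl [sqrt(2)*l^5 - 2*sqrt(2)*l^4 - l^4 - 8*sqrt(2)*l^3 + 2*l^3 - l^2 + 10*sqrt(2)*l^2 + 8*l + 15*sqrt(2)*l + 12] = 5*sqrt(2)*l^4 - 8*sqrt(2)*l^3 - 4*l^3 - 24*sqrt(2)*l^2 + 6*l^2 - 2*l + 20*sqrt(2)*l + 8 + 15*sqrt(2)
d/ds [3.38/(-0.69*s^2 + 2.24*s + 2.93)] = (4.6644*s - 7.5712)/(-0.69*s^2 + 2.24*s + 2.93)^2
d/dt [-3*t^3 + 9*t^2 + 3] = 9*t*(2 - t)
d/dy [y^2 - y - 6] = 2*y - 1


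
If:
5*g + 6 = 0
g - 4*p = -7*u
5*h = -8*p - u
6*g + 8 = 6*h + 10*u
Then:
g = -6/5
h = -3/10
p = 31/200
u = 13/50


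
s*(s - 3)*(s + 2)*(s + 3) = s^4 + 2*s^3 - 9*s^2 - 18*s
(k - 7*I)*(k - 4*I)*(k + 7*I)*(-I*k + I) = -I*k^4 - 4*k^3 + I*k^3 + 4*k^2 - 49*I*k^2 - 196*k + 49*I*k + 196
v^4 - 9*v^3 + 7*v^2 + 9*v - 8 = (v - 8)*(v - 1)^2*(v + 1)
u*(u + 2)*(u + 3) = u^3 + 5*u^2 + 6*u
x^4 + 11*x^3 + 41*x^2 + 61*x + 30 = (x + 1)*(x + 2)*(x + 3)*(x + 5)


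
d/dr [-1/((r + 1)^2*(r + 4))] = 3*(r + 3)/((r + 1)^3*(r + 4)^2)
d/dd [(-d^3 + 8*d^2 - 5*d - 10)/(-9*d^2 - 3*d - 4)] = (9*d^4 + 6*d^3 - 57*d^2 - 244*d - 10)/(81*d^4 + 54*d^3 + 81*d^2 + 24*d + 16)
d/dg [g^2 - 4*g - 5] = 2*g - 4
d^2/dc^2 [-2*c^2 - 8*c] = -4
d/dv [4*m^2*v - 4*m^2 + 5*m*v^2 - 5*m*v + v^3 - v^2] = 4*m^2 + 10*m*v - 5*m + 3*v^2 - 2*v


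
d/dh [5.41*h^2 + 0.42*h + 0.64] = 10.82*h + 0.42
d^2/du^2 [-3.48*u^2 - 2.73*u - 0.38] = -6.96000000000000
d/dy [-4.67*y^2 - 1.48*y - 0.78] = -9.34*y - 1.48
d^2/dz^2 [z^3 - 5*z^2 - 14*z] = 6*z - 10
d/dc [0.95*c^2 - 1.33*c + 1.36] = 1.9*c - 1.33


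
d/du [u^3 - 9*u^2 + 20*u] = 3*u^2 - 18*u + 20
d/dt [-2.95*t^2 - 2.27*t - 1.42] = -5.9*t - 2.27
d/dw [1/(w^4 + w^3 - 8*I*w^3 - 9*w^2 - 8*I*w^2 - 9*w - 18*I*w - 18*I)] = (-4*w^3 - 3*w^2 + 24*I*w^2 + 18*w + 16*I*w + 9 + 18*I)/(-w^4 - w^3 + 8*I*w^3 + 9*w^2 + 8*I*w^2 + 9*w + 18*I*w + 18*I)^2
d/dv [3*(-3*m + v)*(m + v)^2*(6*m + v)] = -99*m^3 - 66*m^2*v + 45*m*v^2 + 12*v^3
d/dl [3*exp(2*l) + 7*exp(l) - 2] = (6*exp(l) + 7)*exp(l)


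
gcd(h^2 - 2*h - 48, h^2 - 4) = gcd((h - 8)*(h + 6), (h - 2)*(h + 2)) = 1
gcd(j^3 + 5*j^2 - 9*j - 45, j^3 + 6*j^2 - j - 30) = j^2 + 8*j + 15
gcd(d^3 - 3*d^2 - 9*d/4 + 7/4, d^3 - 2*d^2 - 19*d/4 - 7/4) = d^2 - 5*d/2 - 7/2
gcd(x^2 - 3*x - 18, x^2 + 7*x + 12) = x + 3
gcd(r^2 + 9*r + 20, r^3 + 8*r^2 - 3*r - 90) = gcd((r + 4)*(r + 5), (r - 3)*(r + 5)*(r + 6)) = r + 5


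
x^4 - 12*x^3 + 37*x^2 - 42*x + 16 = (x - 8)*(x - 2)*(x - 1)^2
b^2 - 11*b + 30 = (b - 6)*(b - 5)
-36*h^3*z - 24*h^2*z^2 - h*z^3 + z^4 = z*(-6*h + z)*(2*h + z)*(3*h + z)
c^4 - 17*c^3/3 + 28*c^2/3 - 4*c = c*(c - 3)*(c - 2)*(c - 2/3)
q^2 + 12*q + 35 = (q + 5)*(q + 7)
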